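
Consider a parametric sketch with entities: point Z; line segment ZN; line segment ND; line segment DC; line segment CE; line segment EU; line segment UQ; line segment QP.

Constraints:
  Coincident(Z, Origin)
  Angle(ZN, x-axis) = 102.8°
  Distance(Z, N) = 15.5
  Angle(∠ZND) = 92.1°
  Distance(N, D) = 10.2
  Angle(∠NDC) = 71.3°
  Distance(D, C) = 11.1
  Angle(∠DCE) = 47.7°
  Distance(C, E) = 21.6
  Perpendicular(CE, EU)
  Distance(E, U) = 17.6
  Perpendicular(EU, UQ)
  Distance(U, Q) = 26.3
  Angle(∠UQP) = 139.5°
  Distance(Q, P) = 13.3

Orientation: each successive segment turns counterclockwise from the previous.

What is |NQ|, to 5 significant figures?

25.065

Z is at the origin; ZN runs at 102.8° with length 15.5, so N = (-3.4340, 15.115). ∠ZND = 92.1° gives ND at -169.30° from the x-axis; with |ND| = 10.2, D = (-13.457, 13.221). ∠NDC = 71.3° gives DC at -60.600° from the x-axis; with |DC| = 11.1, C = (-8.0076, 3.5505). ∠DCE = 47.7° gives CE at 71.700° from the x-axis; with |CE| = 21.6, E = (-1.2254, 24.058). The perpendicularity gives EU at right angles to CE, so EU runs at 161.70°; with |EU| = 17.6, U = (-17.935, 29.584). EU ⟂ UQ, so UQ runs at -108.30°; with |UQ| = 26.3, Q = (-26.193, 4.6145). Then |NQ| = |Q − N| = 25.065.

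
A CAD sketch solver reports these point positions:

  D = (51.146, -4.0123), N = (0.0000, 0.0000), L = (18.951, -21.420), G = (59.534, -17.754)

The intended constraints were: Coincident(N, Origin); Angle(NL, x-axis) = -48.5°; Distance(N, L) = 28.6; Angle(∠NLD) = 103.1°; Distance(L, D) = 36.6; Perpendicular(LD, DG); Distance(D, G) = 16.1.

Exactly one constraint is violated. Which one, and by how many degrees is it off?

Perpendicular(LD, DG) — off by 3.00°.

N = (0.00, 0.00) ✓; NL at -48.50° ✓; |NL| = 28.60 ✓; ∠NLD = 103.1° ✓; |LD| = 36.60 ✓; ∠(LD, DG) = 87.00° ✗; |DG| = 16.10 ✓.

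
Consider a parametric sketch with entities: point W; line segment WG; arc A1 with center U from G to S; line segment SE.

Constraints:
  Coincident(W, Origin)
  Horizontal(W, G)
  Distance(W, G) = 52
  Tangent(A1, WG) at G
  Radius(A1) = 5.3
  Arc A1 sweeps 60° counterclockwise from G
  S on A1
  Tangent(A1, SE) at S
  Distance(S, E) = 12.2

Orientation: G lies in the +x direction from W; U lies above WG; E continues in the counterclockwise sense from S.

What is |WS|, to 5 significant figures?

56.652

A1 meets WG tangentially, so UG is at right angles to WG, so U = G + (0, 5.3) = (52.000, 5.3000). On A1, G sits at bearing -90° from U; a 60° counterclockwise sweep puts S at bearing -30°, so S = U + 5.3·(cos -30°, sin -30°) = (56.590, 2.6500). Then |WS| = |S − W| = 56.652.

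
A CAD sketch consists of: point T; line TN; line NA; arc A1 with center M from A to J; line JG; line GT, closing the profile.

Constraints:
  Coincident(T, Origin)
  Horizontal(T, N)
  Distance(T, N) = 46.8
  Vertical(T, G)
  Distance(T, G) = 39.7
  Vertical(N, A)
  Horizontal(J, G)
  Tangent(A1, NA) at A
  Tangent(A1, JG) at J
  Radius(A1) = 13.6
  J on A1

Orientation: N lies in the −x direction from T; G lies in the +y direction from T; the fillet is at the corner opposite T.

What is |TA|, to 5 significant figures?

53.586

The virtual corner opposite T is at (-46.800, 39.700). A1 meets NA tangentially, so MA is at right angles to NA and since A1 is tangent to JG there, MJ ⟂ JG, with radius 13.6, so the center M sits 13.6 in from both sides at M = (-33.200, 26.100). That places the tangent points at A = (-46.800, 26.100) on NA and J = (-33.200, 39.700) on JG. Then |TA| = |A − T| = 53.586.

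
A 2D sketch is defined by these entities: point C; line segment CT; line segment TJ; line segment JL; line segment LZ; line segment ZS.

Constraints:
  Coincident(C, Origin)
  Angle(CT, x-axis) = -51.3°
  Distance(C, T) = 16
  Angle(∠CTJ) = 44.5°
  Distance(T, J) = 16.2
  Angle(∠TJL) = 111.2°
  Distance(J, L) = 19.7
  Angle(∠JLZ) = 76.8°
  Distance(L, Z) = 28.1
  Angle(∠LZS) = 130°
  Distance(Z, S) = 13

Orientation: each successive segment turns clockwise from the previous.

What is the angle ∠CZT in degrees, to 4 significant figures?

43.77°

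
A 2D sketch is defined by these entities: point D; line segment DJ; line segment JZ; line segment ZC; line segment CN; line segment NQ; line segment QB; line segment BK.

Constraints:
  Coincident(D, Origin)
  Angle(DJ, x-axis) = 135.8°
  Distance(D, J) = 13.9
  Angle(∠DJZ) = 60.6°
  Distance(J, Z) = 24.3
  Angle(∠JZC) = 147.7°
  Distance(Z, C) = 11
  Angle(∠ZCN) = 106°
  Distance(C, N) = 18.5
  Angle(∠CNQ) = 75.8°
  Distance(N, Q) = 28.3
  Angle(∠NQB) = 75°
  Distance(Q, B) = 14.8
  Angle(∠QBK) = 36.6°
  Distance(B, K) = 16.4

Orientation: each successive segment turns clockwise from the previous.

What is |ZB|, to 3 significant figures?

9.78

D is at the origin; DJ runs at 135.8° with length 13.9, so J = (-9.97, 9.69). ∠DJZ = 60.6° gives JZ at 16.4° from the x-axis; with |JZ| = 24.3, Z = (13.3, 16.6). ∠JZC = 147.7° gives ZC at -15.9° from the x-axis; with |ZC| = 11.0, C = (23.9, 13.5). ∠ZCN = 106.0° gives CN at -89.9° from the x-axis; with |CN| = 18.5, N = (24.0, -4.96). ∠CNQ = 75.8° gives NQ at 166° from the x-axis; with |NQ| = 28.3, Q = (-3.49, 1.93). ∠NQB = 75.0° gives QB at 60.9° from the x-axis; with |QB| = 14.8, B = (3.71, 14.9). Then |ZB| = |B − Z| = 9.78.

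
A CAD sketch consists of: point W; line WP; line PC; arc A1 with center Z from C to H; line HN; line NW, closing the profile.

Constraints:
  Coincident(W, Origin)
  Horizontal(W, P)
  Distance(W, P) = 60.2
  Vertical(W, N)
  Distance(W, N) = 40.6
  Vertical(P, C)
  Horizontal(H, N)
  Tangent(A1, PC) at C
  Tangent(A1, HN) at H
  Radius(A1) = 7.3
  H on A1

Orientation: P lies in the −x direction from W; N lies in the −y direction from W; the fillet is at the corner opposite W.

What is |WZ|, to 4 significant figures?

62.51

W is at the origin; WP is horizontal with |WP| = 60.2 and P on the −x side, so P = (-60.20, 0.000). W and N share the same x with |WN| = 40.6 and N on the −y side, so N = (0.000, -40.60). The virtual corner opposite W is at (-60.20, -40.60). A1 meets PC tangentially, so ZC is at right angles to PC and tangency of A1 to HN means the radius ZH is perpendicular to HN, with radius 7.3, so the center Z sits 7.3 in from both sides at Z = (-52.90, -33.30). Then |WZ| = |Z − W| = 62.51.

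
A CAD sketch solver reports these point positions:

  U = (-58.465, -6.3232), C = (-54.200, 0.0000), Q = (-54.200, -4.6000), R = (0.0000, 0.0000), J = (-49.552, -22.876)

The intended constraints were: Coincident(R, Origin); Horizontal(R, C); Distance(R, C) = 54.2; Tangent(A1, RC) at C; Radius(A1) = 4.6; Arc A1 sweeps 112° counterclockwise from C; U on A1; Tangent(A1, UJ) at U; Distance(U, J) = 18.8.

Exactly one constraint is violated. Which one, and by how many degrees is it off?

Tangent(A1, UJ) at U — off by 6.30°.

R = (0.00, 0.00) ✓; R.y = 0.00, C.y = 0.00 ✓; |RC| = 54.20 ✓; ∠(QC, CR) = 90.00° ✓; |QC| = 4.600 ✓; bearing(Q→U) − bearing(Q→C) = 112.0° ✓; |QU| = 4.600 ✓; ∠(QU, UJ) = 83.70° ✗; |UJ| = 18.80 ✓.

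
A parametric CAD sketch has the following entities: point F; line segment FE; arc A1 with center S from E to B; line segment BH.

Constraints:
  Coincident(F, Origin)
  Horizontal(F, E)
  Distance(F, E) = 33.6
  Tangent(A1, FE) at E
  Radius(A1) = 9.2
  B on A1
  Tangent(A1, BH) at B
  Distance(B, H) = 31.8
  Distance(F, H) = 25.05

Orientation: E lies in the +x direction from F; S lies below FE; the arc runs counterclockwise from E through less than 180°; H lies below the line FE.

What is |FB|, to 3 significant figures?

27.3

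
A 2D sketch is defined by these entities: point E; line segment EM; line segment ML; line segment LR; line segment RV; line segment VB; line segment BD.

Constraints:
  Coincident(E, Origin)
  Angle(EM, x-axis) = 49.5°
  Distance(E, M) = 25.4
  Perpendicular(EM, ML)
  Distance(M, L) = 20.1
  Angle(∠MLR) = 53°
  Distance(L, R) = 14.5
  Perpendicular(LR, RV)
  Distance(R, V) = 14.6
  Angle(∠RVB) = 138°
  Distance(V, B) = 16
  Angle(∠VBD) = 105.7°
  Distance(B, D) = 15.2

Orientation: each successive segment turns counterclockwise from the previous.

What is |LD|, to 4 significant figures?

22.07

∠RVB = 138.0° gives VB at 38.50° from the x-axis; with |VB| = 16.0, B = (27.42, 26.96). ∠VBD = 105.7° gives BD at 112.8° from the x-axis; with |BD| = 15.2, D = (21.53, 40.98). Then |LD| = |D − L| = 22.07.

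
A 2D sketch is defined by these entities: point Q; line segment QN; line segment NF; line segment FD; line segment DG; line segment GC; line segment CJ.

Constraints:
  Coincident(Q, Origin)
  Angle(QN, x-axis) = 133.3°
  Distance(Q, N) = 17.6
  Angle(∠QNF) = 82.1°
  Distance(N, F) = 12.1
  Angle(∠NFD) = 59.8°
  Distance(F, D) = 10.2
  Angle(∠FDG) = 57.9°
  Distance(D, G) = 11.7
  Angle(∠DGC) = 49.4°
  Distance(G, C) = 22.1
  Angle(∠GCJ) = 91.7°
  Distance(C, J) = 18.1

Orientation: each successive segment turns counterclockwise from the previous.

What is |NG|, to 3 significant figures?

2.17

Q is at the origin; QN runs at 133.3° with length 17.6, so N = (-12.1, 12.8). ∠QNF = 82.1° gives NF at -129° from the x-axis; with |NF| = 12.1, F = (-19.7, 3.38). ∠NFD = 59.8° gives FD at -8.60° from the x-axis; with |FD| = 10.2, D = (-9.57, 1.85). ∠FDG = 57.9° gives DG at 114° from the x-axis; with |DG| = 11.7, G = (-14.2, 12.6). Then |NG| = |G − N| = 2.17.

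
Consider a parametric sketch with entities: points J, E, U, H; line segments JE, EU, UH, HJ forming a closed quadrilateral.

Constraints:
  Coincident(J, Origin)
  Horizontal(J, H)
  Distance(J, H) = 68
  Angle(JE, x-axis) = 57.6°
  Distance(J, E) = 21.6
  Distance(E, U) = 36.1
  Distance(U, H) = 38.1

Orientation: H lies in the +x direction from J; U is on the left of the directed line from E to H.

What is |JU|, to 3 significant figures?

54.9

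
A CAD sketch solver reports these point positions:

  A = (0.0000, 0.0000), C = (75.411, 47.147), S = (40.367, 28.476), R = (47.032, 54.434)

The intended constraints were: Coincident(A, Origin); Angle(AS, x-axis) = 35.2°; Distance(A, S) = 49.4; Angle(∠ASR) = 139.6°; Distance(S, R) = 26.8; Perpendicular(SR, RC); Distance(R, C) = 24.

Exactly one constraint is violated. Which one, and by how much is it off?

Distance(R, C) = 24 — off by 5.30.

A = (0.00, 0.00) ✓; AS at 35.20° ✓; |AS| = 49.40 ✓; ∠ASR = 139.6° ✓; |SR| = 26.80 ✓; ∠(SR, RC) = 90.00° ✓; |RC| = 29.30 ✗.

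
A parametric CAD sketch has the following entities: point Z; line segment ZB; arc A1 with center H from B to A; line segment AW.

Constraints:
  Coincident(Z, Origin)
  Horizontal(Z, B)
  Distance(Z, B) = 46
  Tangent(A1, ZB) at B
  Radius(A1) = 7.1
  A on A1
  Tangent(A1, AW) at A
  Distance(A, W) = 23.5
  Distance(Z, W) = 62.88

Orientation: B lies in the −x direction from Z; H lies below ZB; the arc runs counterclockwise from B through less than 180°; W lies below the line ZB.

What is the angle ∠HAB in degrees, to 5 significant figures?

47.822°

Checks: ∠(HB, BZ) = 90.00° ✓; |HB| = 7.100 ✓; |HA| = 7.100 ✓; ∠(HA, AW) = 90.00° ✓; |AW| = 23.50 ✓; |ZW| = 62.88 ✓.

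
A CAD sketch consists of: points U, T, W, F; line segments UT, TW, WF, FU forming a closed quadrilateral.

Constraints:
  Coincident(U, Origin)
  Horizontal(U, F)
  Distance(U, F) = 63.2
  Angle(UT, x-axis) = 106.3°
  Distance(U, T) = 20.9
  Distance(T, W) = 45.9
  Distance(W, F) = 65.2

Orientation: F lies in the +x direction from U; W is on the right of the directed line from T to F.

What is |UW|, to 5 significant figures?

25.157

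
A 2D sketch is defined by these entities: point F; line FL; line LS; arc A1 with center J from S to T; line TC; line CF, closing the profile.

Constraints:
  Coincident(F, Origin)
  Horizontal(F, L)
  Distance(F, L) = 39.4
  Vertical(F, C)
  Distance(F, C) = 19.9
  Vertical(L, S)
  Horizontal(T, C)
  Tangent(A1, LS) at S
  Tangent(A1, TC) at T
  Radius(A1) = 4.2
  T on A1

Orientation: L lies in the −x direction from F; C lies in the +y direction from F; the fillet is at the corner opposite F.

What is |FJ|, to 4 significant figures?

38.54

FC is vertical with |FC| = 19.9 and C on the +y side, so C = (0.000, 19.90). The virtual corner opposite F is at (-39.40, 19.90). A1 meets LS tangentially, so JS is at right angles to LS and the tangent condition forces JT to be normal to TC, with radius 4.2, so the center J sits 4.2 in from both sides at J = (-35.20, 15.70). Then |FJ| = |J − F| = 38.54.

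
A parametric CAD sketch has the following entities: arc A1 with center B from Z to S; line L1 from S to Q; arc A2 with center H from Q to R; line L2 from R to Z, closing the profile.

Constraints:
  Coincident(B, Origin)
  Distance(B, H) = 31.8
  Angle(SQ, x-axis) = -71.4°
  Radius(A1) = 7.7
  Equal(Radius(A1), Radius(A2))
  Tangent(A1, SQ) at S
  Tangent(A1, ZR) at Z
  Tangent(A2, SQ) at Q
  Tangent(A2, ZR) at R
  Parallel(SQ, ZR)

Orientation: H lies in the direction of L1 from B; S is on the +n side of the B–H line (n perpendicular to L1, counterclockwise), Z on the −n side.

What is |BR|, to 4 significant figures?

32.72

The slot axis is L1's direction at -71.4°, so u = (cos -71.4°, sin -71.4°) = (0.3190, -0.9478) and n = (−sin -71.4°, cos -71.4°) = (0.9478, 0.3190). B is at the origin and H lies 31.8 along u from B, so H = 31.8·u = (10.14, -30.14). Tangency of A1 to both parallel lines with radius 7.7 puts S and Z at B ± 7.7·n: S = (7.298, 2.456), Z = (-7.298, -2.456). Equal radii place Q and R the same way about H: Q = H + 7.7·n = (17.44, -27.68), R = H − 7.7·n = (2.845, -32.60). Then |BR| = |R − B| = 32.72.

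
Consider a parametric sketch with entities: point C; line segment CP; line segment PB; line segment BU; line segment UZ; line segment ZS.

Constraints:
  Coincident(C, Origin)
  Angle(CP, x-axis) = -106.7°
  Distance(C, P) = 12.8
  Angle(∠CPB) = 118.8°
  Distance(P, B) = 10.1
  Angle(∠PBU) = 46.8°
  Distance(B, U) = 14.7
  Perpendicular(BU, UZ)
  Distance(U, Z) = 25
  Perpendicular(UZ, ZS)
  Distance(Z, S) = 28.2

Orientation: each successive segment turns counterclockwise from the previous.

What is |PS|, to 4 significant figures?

26.98

C is at the origin; CP runs at -106.7° with length 12.8, so P = (-3.678, -12.26). ∠CPB = 118.8° gives PB at -45.50° from the x-axis; with |PB| = 10.1, B = (3.401, -19.46). ∠PBU = 46.8° gives BU at 87.70° from the x-axis; with |BU| = 14.7, U = (3.991, -4.776). BU is perpendicular to UZ, so UZ runs at 177.7°; with |UZ| = 25.0, Z = (-20.99, -3.773). UZ is perpendicular to ZS, so ZS runs at -92.30°; with |ZS| = 28.2, S = (-22.12, -31.95). Then |PS| = |S − P| = 26.98.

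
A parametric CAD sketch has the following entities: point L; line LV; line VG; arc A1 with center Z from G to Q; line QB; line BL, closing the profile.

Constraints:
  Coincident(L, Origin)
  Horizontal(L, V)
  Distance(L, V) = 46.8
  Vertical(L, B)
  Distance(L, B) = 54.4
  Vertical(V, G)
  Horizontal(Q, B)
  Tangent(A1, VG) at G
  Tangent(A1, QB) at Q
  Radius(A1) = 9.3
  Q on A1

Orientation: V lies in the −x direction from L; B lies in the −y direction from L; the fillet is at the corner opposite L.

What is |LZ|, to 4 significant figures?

58.65

L is at the origin; L and V share the same y with |LV| = 46.8 and V on the −x side, so V = (-46.80, 0.000). LB is vertical with |LB| = 54.4 and B on the −y side, so B = (0.000, -54.40). The virtual corner opposite L is at (-46.80, -54.40). Since A1 is tangent to VG there, ZG ⟂ VG and the tangent condition forces ZQ to be normal to QB, with radius 9.3, so the center Z sits 9.3 in from both sides at Z = (-37.50, -45.10). Then |LZ| = |Z − L| = 58.65.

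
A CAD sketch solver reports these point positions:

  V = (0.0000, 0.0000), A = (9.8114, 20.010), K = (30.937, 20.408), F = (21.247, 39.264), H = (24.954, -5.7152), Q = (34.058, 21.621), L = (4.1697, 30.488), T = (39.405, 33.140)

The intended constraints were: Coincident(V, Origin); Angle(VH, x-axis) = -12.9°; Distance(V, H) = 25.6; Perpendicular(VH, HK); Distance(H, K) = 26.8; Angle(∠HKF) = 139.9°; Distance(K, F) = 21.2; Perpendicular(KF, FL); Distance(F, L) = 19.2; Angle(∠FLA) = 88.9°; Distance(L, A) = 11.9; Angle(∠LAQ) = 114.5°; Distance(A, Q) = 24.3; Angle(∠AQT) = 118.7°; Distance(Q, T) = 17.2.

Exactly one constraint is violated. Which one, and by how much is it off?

Distance(Q, T) = 17.2 — off by 4.50.

V = (0.00, 0.00) ✓; VH at -12.90° ✓; |VH| = 25.60 ✓; ∠(VH, HK) = 90.00° ✓; |HK| = 26.80 ✓; ∠HKF = 139.9° ✓; |KF| = 21.20 ✓; ∠(KF, FL) = 90.00° ✓; |FL| = 19.20 ✓; ∠FLA = 88.90° ✓; |LA| = 11.90 ✓; ∠LAQ = 114.5° ✓; |AQ| = 24.30 ✓; ∠AQT = 118.7° ✓; |QT| = 12.70 ✗.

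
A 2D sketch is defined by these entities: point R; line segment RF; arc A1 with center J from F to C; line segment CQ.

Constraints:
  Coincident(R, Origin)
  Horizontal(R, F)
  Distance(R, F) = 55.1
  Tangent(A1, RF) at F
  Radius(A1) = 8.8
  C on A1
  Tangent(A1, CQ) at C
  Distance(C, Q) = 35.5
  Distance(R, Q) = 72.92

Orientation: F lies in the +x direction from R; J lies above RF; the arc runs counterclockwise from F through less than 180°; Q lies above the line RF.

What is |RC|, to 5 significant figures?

64.595

Checks: R = (0.00, 0.00) ✓; |JC| = 8.800 ✓; ∠(JC, CQ) = 90.00° ✓; |CQ| = 35.50 ✓; |RQ| = 72.92 ✓.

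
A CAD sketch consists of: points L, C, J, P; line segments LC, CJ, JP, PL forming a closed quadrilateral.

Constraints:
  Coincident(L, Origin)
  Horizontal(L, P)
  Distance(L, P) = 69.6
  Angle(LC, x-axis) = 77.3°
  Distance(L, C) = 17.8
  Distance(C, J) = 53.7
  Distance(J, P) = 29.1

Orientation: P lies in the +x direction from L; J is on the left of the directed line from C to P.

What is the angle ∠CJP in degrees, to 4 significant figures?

106.5°

Checks: |CJ| = 53.70 ✓; |JP| = 29.10 ✓.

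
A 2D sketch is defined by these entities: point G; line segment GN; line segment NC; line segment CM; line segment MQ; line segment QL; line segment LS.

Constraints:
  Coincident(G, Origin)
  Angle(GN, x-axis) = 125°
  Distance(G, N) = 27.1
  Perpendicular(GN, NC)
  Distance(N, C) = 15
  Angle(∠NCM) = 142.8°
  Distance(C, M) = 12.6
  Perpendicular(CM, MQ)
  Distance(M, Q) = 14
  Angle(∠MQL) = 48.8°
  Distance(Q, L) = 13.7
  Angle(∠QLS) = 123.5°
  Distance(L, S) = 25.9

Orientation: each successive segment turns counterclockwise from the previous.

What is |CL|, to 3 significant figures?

5.48

G is at the origin; GN runs at 125.0° with length 27.1, so N = (-15.5, 22.2). The perpendicularity gives NC at right angles to GN, so NC runs at -145°; with |NC| = 15.0, C = (-27.8, 13.6). ∠NCM = 142.8° gives CM at -108° from the x-axis; with |CM| = 12.6, M = (-31.7, 1.60). CM is perpendicular to MQ, so MQ runs at -17.8°; with |MQ| = 14.0, Q = (-18.4, -2.68). ∠MQL = 48.8° gives QL at 113° from the x-axis; with |QL| = 13.7, L = (-23.8, 9.89). Then |CL| = |L − C| = 5.48.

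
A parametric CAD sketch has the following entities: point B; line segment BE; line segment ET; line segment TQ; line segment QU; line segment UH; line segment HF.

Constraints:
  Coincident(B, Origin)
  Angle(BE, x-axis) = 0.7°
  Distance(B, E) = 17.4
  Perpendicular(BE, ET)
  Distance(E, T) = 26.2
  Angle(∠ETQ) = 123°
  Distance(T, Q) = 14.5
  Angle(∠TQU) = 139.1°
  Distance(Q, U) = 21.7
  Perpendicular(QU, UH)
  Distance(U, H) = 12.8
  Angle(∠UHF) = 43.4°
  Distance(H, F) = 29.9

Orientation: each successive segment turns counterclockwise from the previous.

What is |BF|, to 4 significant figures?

42.87

B is at the origin; BE runs at 0.7° with length 17.4, so E = (17.40, 0.2126). BE ⟂ ET, so ET runs at 90.70°; with |ET| = 26.2, T = (17.08, 26.41). ∠ETQ = 123.0° gives TQ at 147.7° from the x-axis; with |TQ| = 14.5, Q = (4.822, 34.16). ∠TQU = 139.1° gives QU at -171.4° from the x-axis; with |QU| = 21.7, U = (-16.63, 30.91). QU is perpendicular to UH, so UH runs at -81.40°; with |UH| = 12.8, H = (-14.72, 18.26). ∠UHF = 43.4° gives HF at 55.20° from the x-axis; with |HF| = 29.9, F = (2.345, 42.81). Then |BF| = |F − B| = 42.87.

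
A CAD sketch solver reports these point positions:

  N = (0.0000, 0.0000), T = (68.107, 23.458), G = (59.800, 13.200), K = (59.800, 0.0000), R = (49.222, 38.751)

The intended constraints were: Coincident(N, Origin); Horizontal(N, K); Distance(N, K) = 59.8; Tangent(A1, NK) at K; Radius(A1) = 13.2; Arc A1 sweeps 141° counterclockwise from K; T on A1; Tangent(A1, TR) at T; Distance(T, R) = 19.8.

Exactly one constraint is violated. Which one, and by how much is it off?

Distance(T, R) = 19.8 — off by 4.50.

N = (0.00, 0.00) ✓; N.y = 0.00, K.y = 0.00 ✓; |NK| = 59.80 ✓; ∠(GK, KN) = 90.00° ✓; |GK| = 13.20 ✓; bearing(G→T) − bearing(G→K) = 141.0° ✓; |GT| = 13.20 ✓; ∠(GT, TR) = 90.00° ✓; |TR| = 24.30 ✗.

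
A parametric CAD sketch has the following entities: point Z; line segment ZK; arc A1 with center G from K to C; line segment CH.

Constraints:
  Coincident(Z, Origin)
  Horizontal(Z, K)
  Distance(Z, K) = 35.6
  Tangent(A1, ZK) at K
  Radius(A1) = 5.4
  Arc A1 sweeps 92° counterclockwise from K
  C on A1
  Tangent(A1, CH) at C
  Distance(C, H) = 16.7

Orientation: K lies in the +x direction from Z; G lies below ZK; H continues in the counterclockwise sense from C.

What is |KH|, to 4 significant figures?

22.79

On A1, K sits at bearing 90° from G; a 92° counterclockwise sweep puts C at bearing 182°, so C = G + 5.4·(cos 182°, sin 182°) = (30.20, -5.588). The tangent condition forces GC to be normal to CH, so CH runs along (−sin 182°, cos 182°); with |CH| = 16.7, H = (30.79, -22.28). Then |KH| = |H − K| = 22.79.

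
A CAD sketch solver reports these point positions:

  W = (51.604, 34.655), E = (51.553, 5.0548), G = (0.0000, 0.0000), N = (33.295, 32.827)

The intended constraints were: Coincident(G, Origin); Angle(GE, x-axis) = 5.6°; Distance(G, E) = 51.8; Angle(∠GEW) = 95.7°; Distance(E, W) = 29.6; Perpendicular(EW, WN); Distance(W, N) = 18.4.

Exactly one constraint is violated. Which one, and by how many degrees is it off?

Perpendicular(EW, WN) — off by 5.80°.

G = (0.00, 0.00) ✓; GE at 5.600° ✓; |GE| = 51.80 ✓; ∠GEW = 95.70° ✓; |EW| = 29.60 ✓; ∠(EW, WN) = 95.80° ✗; |WN| = 18.40 ✓.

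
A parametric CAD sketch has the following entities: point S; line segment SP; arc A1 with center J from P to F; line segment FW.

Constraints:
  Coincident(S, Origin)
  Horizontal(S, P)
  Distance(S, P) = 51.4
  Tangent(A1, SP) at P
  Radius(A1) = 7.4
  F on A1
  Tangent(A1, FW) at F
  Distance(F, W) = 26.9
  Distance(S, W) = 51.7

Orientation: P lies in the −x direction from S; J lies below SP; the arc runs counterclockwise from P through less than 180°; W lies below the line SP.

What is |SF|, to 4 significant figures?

58.37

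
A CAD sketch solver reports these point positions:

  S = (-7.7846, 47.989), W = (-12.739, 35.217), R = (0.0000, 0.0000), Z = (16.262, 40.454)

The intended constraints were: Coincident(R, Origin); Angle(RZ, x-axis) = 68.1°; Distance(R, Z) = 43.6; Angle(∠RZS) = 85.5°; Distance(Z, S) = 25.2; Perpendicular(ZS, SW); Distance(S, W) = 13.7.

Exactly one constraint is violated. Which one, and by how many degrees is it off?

Perpendicular(ZS, SW) — off by 3.80°.

R = (0.00, 0.00) ✓; RZ at 68.10° ✓; |RZ| = 43.60 ✓; ∠RZS = 85.50° ✓; |ZS| = 25.20 ✓; ∠(ZS, SW) = 86.20° ✗; |SW| = 13.70 ✓.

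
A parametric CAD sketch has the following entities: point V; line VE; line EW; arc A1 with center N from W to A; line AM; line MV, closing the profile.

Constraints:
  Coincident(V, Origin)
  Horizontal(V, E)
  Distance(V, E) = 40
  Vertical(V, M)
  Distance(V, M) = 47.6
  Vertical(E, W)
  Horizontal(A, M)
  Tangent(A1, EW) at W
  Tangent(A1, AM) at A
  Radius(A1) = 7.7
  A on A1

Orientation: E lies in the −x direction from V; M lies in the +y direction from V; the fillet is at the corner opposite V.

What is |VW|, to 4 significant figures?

56.50

V is at the origin; VE is horizontal with |VE| = 40.0 and E on the −x side, so E = (-40.00, 0.000). VM is vertical with |VM| = 47.6 and M on the +y side, so M = (0.000, 47.60). The virtual corner opposite V is at (-40.00, 47.60). A1 meets EW tangentially, so NW is at right angles to EW and tangency of A1 to AM means the radius NA is perpendicular to AM, with radius 7.7, so the center N sits 7.7 in from both sides at N = (-32.30, 39.90). That places the tangent points at W = (-40.00, 39.90) on EW and A = (-32.30, 47.60) on AM. Then |VW| = |W − V| = 56.50.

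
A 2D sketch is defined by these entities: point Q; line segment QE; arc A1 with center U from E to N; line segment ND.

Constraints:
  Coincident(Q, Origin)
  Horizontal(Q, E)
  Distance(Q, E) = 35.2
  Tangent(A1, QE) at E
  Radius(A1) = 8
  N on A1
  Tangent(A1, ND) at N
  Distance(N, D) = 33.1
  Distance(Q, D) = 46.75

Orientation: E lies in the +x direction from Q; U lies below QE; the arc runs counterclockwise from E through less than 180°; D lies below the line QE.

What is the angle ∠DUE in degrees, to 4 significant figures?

160.7°

Q is at the origin; Q and E share the same y with |QE| = 35.2 and E on the +x side, so E = (35.20, 0.000). Since A1 is tangent to QE there, UE ⟂ QE, so U = E + (0, -8) = (35.20, -8.000). Since UN ⟂ ND (tangency), |UD| = √(8.0² + 33.1²) = 34.05 regardless of where N sits on A1. So D lies on both circle(Q, 46.75) and circle(U, 34.05); the below-QE intersection is D = (23.96, -40.14). N is the foot of the tangent from D: N = (27.24, -7.207).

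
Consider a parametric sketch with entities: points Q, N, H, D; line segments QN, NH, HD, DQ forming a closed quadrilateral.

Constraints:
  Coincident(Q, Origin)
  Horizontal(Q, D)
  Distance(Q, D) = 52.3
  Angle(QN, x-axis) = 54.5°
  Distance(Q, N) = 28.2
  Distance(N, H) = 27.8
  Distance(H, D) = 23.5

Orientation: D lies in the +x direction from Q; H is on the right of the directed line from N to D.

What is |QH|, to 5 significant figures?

28.936

Checks: Q.y = 0.00, D.y = 0.00 ✓; |NH| = 27.80 ✓; |HD| = 23.50 ✓.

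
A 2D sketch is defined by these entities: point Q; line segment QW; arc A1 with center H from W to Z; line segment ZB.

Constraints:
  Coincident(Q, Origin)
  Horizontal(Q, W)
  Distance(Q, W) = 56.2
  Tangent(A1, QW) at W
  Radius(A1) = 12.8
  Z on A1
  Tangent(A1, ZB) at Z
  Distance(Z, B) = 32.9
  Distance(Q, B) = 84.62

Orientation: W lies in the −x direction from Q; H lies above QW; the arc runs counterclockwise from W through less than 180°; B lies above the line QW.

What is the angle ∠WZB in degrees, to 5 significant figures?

111.00°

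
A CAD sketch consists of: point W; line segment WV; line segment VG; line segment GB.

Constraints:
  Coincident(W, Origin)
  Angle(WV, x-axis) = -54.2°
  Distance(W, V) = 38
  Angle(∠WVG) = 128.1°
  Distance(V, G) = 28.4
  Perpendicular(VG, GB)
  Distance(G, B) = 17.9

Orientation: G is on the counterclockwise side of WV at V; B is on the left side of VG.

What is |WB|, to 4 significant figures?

53.22

W is at the origin; WV runs at -54.2° with length 38.0, so V = 38.0·(cos -54.2°, sin -54.2°) = (22.23, -30.82). ∠WVG = 128.1°, so VG runs at -54.2° + (180° − 128.1°) = -2.300° from the x-axis; with |VG| = 28.4, G = V + 28.4·(cos -2.300°, sin -2.300°) = (50.61, -31.96). VG ⟂ GB; with |GB| = 17.9 on the left of VG, B = G + 17.9·(0.04013, 0.9992) = (51.32, -14.07). Then |WB| = |B − W| = 53.22.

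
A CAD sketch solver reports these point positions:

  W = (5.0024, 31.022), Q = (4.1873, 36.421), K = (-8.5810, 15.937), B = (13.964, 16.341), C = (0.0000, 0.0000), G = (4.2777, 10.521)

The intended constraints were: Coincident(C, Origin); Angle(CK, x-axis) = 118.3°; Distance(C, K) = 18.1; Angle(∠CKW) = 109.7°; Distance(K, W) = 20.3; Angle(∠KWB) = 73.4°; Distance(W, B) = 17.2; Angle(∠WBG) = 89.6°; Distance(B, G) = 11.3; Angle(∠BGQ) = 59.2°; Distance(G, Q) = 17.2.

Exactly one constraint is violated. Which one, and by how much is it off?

Distance(G, Q) = 17.2 — off by 8.70.

C = (0.00, 0.00) ✓; CK at 118.3° ✓; |CK| = 18.10 ✓; ∠CKW = 109.7° ✓; |KW| = 20.30 ✓; ∠KWB = 73.40° ✓; |WB| = 17.20 ✓; ∠WBG = 89.60° ✓; |BG| = 11.30 ✓; ∠BGQ = 59.20° ✓; |GQ| = 25.90 ✗.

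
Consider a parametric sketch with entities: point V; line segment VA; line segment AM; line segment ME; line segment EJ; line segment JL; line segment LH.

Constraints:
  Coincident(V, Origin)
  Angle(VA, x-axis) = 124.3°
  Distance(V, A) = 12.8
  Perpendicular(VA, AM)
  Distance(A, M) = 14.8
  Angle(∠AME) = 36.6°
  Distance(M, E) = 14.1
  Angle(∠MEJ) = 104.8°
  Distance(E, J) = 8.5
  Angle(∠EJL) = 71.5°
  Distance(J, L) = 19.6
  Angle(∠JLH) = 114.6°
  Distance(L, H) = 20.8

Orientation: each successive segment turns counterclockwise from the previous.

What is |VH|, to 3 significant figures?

32.2

∠EJL = 71.5° gives JL at -179° from the x-axis; with |JL| = 19.6, L = (-22.4, 9.31). ∠JLH = 114.6° gives LH at -113° from the x-axis; with |LH| = 20.8, H = (-30.6, -9.80). Then |VH| = |H − V| = 32.2.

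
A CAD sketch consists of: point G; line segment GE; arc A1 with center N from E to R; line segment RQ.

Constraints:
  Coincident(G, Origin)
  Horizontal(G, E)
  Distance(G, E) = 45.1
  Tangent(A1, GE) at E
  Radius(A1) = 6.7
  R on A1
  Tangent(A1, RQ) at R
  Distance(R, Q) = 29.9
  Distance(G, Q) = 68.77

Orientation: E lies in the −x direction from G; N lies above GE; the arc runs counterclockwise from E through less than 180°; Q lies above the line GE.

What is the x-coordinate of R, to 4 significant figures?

-40.12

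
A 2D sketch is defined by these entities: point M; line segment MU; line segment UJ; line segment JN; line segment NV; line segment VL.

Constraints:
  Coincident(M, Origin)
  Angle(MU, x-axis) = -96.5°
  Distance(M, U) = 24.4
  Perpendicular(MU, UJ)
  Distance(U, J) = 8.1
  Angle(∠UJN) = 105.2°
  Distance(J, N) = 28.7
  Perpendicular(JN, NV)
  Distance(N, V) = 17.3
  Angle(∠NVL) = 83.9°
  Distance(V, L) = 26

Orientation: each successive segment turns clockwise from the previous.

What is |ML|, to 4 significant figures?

18.58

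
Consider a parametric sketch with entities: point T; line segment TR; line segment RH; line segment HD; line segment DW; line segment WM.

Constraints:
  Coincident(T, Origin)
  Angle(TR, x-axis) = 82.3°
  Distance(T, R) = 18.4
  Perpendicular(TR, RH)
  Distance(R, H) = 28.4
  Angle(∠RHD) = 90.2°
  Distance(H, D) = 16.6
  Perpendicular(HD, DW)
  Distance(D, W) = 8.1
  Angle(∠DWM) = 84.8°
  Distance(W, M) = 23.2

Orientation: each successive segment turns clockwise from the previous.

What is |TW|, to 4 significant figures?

20.43

T is at the origin; TR runs at 82.3° with length 18.4, so R = (2.465, 18.23). TR ⟂ RH, so RH runs at -7.700°; with |RH| = 28.4, H = (30.61, 14.43). ∠RHD = 90.2° gives HD at -97.50° from the x-axis; with |HD| = 16.6, D = (28.44, -2.029). HD ⟂ DW, so DW runs at 172.5°; with |DW| = 8.1, W = (20.41, -0.9718). Then |TW| = |W − T| = 20.43.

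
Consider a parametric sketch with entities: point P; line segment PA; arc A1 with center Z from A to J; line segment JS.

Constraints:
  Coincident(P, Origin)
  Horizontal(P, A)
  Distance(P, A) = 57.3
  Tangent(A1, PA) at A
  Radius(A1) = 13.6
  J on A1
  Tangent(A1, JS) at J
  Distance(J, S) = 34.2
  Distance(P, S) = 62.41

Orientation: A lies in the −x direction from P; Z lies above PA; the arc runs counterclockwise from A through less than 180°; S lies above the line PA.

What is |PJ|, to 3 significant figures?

45.5

P is at the origin; PA is horizontal with |PA| = 57.3 and A on the −x side, so A = (-57.3, 0.00). A1 meets PA tangentially, so ZA is at right angles to PA, so Z = A + (0, 13.6) = (-57.3, 13.6). Since ZJ ⟂ JS (tangency), |ZS| = √(13.6² + 34.2²) = 36.8 regardless of where J sits on A1. So S lies on both circle(P, 62.41) and circle(Z, 36.8); the above-PA intersection is S = (-41.3, 46.8). J is the foot of the tangent from S: J = (-43.7, 12.6).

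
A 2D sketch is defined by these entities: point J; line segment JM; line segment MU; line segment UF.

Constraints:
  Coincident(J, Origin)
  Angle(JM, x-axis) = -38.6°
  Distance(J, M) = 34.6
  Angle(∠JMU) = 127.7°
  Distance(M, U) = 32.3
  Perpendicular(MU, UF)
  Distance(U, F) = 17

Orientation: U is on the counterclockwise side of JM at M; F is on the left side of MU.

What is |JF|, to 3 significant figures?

54.5

∠JMU = 127.7°, so MU runs at -38.6° + (180° − 127.7°) = 13.7° from the x-axis; with |MU| = 32.3, U = M + 32.3·(cos 13.7°, sin 13.7°) = (58.4, -13.9). MU ⟂ UF; with |UF| = 17.0 on the left of MU, F = U + 17.0·(-0.237, 0.972) = (54.4, 2.58). Then |JF| = |F − J| = 54.5.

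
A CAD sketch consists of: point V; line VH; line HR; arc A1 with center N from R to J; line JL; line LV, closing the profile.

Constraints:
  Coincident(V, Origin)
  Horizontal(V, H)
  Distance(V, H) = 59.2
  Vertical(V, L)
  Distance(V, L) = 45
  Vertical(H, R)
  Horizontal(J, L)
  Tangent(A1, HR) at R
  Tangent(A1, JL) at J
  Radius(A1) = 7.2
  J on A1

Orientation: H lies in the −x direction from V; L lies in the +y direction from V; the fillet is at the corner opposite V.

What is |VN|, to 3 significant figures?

64.3

V is at the origin; V and H share the same y with |VH| = 59.2 and H on the −x side, so H = (-59.2, 0.00). VL is vertical with |VL| = 45.0 and L on the +y side, so L = (0.00, 45.0). The virtual corner opposite V is at (-59.2, 45.0). The tangent condition forces NR to be normal to HR and A1 meets JL tangentially, so NJ is at right angles to JL, with radius 7.2, so the center N sits 7.2 in from both sides at N = (-52.0, 37.8). Then |VN| = |N − V| = 64.3.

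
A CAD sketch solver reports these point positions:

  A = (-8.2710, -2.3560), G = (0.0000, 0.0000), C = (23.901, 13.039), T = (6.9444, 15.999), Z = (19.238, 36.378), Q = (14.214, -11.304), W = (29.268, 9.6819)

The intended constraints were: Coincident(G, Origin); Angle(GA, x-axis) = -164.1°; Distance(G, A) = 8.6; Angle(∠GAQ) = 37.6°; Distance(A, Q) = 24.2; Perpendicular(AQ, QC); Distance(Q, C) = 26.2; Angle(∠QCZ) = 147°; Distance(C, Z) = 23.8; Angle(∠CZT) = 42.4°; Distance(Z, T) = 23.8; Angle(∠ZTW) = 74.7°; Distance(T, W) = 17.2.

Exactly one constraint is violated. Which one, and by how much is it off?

Distance(T, W) = 17.2 — off by 6.00.

G = (0.00, 0.00) ✓; GA at -164.1° ✓; |GA| = 8.600 ✓; ∠GAQ = 37.60° ✓; |AQ| = 24.20 ✓; ∠(AQ, QC) = 90.00° ✓; |QC| = 26.20 ✓; ∠QCZ = 147.0° ✓; |CZ| = 23.80 ✓; ∠CZT = 42.40° ✓; |ZT| = 23.80 ✓; ∠ZTW = 74.70° ✓; |TW| = 23.20 ✗.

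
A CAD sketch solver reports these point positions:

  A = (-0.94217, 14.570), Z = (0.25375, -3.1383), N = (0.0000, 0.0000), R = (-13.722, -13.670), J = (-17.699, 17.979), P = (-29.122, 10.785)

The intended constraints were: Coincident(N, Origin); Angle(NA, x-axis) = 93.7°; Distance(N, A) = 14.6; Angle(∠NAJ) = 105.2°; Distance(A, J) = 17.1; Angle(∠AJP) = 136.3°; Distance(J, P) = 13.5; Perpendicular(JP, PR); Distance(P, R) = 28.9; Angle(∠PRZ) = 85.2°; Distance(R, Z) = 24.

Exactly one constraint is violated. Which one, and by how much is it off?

Distance(R, Z) = 24 — off by 6.50.

N = (0.00, 0.00) ✓; NA at 93.70° ✓; |NA| = 14.60 ✓; ∠NAJ = 105.2° ✓; |AJ| = 17.10 ✓; ∠AJP = 136.3° ✓; |JP| = 13.50 ✓; ∠(JP, PR) = 90.00° ✓; |PR| = 28.90 ✓; ∠PRZ = 85.20° ✓; |RZ| = 17.50 ✗.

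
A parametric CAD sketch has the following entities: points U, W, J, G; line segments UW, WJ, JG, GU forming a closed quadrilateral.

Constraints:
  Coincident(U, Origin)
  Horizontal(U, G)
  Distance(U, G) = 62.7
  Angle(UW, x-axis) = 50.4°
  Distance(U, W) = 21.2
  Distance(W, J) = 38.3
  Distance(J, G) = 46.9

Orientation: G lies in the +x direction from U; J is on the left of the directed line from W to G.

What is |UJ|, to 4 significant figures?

59.36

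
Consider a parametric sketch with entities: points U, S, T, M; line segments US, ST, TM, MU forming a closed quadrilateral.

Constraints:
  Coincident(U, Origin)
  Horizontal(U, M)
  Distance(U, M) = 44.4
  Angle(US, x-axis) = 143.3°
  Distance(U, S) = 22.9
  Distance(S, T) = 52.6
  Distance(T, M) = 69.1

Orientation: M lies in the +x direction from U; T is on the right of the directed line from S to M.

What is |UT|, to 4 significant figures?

40.72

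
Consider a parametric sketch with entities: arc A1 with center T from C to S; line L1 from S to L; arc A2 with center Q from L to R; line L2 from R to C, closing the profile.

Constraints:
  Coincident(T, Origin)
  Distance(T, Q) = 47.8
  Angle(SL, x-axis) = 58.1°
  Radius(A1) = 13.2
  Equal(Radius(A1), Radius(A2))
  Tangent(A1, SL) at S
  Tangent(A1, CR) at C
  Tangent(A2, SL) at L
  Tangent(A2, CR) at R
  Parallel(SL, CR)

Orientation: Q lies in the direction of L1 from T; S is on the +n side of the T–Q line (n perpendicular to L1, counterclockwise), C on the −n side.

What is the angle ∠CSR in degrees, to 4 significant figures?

61.09°

The slot axis is L1's direction at 58.1°, so u = (cos 58.1°, sin 58.1°) = (0.5284, 0.8490) and n = (−sin 58.1°, cos 58.1°) = (-0.8490, 0.5284). T is at the origin and Q lies 47.8 along u from T, so Q = 47.8·u = (25.26, 40.58). Tangency of A1 to both parallel lines with radius 13.2 puts S and C at T ± 13.2·n: S = (-11.21, 6.975), C = (11.21, -6.975). Equal radii place L and R the same way about Q: L = Q + 13.2·n = (14.05, 47.56), R = Q − 13.2·n = (36.47, 33.61). Then cos ∠CSR = SC·SR / (|SC||SR|), giving 61.09°.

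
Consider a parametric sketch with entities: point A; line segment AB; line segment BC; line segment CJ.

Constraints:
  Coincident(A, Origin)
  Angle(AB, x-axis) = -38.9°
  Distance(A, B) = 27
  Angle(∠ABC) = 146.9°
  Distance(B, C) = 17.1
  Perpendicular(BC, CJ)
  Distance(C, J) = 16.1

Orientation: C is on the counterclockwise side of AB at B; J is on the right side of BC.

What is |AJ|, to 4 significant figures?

50.29

∠ABC = 146.9°, so BC runs at -38.9° + (180° − 146.9°) = -5.800° from the x-axis; with |BC| = 17.1, C = B + 17.1·(cos -5.800°, sin -5.800°) = (38.03, -18.68). BC ⟂ CJ; with |CJ| = 16.1 on the right of BC, J = C + 16.1·(-0.1011, -0.9949) = (36.40, -34.70). Then |AJ| = |J − A| = 50.29.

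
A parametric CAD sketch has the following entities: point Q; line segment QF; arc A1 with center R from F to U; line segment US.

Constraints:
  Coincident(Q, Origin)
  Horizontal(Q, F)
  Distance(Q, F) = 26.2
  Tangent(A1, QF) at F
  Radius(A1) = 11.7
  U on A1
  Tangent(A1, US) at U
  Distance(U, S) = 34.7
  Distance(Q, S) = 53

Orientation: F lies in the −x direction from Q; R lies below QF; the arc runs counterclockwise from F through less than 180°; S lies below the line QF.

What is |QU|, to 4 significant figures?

40.39

Checks: |RU| = 11.70 ✓; ∠(RU, US) = 90.00° ✓; |US| = 34.70 ✓; |QS| = 53.00 ✓.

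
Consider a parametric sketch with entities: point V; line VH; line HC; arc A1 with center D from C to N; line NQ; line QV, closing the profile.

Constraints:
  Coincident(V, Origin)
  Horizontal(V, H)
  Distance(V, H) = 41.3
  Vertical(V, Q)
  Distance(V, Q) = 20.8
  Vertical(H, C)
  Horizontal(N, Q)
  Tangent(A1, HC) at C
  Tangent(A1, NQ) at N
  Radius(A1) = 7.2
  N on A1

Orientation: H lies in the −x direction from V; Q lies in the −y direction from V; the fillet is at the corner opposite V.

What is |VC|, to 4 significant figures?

43.48

V is at the origin; V and H share the same y with |VH| = 41.3 and H on the −x side, so H = (-41.30, 0.000). VQ is vertical with |VQ| = 20.8 and Q on the −y side, so Q = (0.000, -20.80). The virtual corner opposite V is at (-41.30, -20.80). Since A1 is tangent to HC there, DC ⟂ HC and tangency of A1 to NQ means the radius DN is perpendicular to NQ, with radius 7.2, so the center D sits 7.2 in from both sides at D = (-34.10, -13.60). That places the tangent points at C = (-41.30, -13.60) on HC and N = (-34.10, -20.80) on NQ. Then |VC| = |C − V| = 43.48.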